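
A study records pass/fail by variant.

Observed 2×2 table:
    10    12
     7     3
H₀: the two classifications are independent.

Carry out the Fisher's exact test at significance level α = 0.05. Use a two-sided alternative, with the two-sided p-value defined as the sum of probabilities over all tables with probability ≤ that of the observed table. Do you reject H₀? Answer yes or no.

Margins: r₁=22, r₂=10, c₁=17, c₂=15, n=32
p_obs = C(22,10)·C(10,7)/C(32,17); sum pmf over tables with pmf ≤ p_obs
p-value (two-sided) = 0.26545
At α=0.05: p ≥ α → fail to reject H₀

reject H₀: no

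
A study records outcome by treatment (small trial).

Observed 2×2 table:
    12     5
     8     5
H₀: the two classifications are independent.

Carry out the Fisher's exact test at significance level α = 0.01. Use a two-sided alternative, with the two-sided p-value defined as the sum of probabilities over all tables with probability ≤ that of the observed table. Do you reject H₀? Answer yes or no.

reject H₀: no

Margins: r₁=17, r₂=13, c₁=20, c₂=10, n=30
p_obs = C(17,12)·C(13,8)/C(30,20); sum pmf over tables with pmf ≤ p_obs
p-value (two-sided) = 0.70548
At α=0.01: p ≥ α → fail to reject H₀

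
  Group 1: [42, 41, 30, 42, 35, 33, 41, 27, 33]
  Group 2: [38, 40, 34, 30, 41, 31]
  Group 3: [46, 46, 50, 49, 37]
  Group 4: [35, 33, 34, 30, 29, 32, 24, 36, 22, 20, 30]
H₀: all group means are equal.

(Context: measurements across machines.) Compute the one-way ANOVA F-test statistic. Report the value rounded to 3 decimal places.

test statistic = 10.635

Group means [36.00, 35.67, 45.60, 29.55], grand mean 35.194
SSB = Σnᵢ(x̄ᵢ−x̄)² = 899.578; SSW = ΣΣ(x−x̄ᵢ)² = 761.261
MSB = 899.578/3 = 299.8594; MSW = 761.261/27 = 28.1948
F = MSB/MSW = 10.6353
df = (3, 27)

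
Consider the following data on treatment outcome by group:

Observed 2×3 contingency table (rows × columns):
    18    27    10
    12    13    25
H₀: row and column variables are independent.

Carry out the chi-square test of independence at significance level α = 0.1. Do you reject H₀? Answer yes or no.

Row totals [55, 50], col totals [30, 40, 35], n=105
χ² = (18−15.71)²/15.71 + (27−20.95)²/20.95 + (10−18.33)²/18.33 + (12−14.29)²/14.29 + (13−19.05)²/19.05 + (25−16.67)²/16.67 = 12.3184
df = 2
p-value (upper-tail) = 0.00211
At α=0.1: p < α → reject H₀

reject H₀: yes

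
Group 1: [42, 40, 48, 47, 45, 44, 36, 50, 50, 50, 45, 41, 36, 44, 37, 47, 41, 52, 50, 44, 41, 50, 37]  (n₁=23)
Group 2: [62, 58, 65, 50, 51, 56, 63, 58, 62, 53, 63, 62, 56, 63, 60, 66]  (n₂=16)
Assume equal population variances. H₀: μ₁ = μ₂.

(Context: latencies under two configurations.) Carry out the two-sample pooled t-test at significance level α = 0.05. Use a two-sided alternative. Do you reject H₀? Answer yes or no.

reject H₀: yes

x̄₁=44.217, s₁=5.009, n₁=23
x̄₂=59.250, s₂=4.906, n₂=16
s_p² = [22·5.009² + 15·4.906²]/37 = 24.6733
SE = √(s_p²·(1/23+1/16)) = 1.6170
t = (44.217−59.250)/1.6170 = -9.2963
df = 37
p-value (two-sided) = 0.00000
At α=0.05: p < α → reject H₀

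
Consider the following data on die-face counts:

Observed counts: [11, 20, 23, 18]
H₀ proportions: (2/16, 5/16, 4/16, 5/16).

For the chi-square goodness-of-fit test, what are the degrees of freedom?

df = k − 1 = 4 − 1 = 3

degrees of freedom = 3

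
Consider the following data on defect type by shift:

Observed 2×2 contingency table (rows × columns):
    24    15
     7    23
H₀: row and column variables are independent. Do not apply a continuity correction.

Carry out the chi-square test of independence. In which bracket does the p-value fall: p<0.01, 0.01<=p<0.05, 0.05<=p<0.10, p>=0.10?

p-value bracket: p<0.01

Row totals [39, 30], col totals [31, 38], n=69
χ² = (24−17.52)²/17.52 + (15−21.48)²/21.48 + (7−13.48)²/13.48 + (23−16.52)²/16.52 = 10.0031
df = 1
p-value (upper-tail) = 0.00156
→ bracket: p<0.01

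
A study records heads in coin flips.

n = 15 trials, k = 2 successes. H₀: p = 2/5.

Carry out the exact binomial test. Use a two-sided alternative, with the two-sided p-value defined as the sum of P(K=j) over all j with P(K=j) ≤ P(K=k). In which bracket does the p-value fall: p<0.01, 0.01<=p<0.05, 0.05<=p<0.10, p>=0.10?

p-value bracket: 0.01<=p<0.05

Exact binomial: n=15, k=2, p₀=2/5=0.4000
P(X=j) = C(n,j)·p₀^j·(1−p₀)^(n−j); p = Σ P(X=j) over j with P(X=j) ≤ P(X=2)
p-value (two-sided) = 0.03646
→ bracket: 0.01<=p<0.05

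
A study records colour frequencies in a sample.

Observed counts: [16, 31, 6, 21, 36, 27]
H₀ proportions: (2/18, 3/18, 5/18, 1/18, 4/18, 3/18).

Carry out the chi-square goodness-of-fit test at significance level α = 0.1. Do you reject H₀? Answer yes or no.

reject H₀: yes

n = 137; E_i = n·p_i = [15.22, 22.83, 38.06, 7.61, 30.44, 22.83]
χ² = (16−15.22)²/15.22 + (31−22.83)²/22.83 + (6−38.06)²/38.06 + (21−7.61)²/7.61 + (36−30.44)²/30.44 + (27−22.83)²/22.83 = 55.2891
df = 5
p-value (upper-tail) = 0.00000
At α=0.1: p < α → reject H₀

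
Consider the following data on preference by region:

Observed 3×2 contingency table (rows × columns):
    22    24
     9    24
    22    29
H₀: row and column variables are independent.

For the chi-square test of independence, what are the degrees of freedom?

degrees of freedom = 2

df = (r−1)(c−1) = (3−1)·(2−1) = 2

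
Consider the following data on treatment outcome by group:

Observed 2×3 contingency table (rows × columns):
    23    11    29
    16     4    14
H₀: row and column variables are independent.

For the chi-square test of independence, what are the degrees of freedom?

df = (r−1)(c−1) = (2−1)·(3−1) = 2

degrees of freedom = 2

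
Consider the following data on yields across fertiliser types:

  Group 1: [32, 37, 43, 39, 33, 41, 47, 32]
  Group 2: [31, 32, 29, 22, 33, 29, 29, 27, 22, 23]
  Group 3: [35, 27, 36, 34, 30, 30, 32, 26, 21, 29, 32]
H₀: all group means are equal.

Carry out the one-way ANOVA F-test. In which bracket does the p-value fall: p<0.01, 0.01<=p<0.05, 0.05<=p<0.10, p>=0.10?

p-value bracket: p<0.01

Group means [38.00, 27.70, 30.18], grand mean 31.483
SSB = Σnᵢ(x̄ᵢ−x̄)² = 501.505; SSW = ΣΣ(x−x̄ᵢ)² = 555.736
MSB = 501.505/2 = 250.7525; MSW = 555.736/26 = 21.3745
F = MSB/MSW = 11.7314
df = (2, 26)
p-value (upper-tail) = 0.00023
→ bracket: p<0.01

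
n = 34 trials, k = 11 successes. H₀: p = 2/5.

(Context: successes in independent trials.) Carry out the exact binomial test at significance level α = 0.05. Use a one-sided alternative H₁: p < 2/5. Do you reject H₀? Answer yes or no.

Exact binomial: n=34, k=11, p₀=2/5=0.4000
P(X≤11) from Σ C(n,i)·p₀^i·(1−p₀)^(n−i)
p-value (one-sided, H₁ less) = 0.23308
At α=0.05: p ≥ α → fail to reject H₀

reject H₀: no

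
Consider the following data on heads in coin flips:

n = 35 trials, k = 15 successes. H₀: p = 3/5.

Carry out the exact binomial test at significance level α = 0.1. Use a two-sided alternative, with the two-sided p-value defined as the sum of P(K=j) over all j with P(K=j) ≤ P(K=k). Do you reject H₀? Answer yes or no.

reject H₀: yes

Exact binomial: n=35, k=15, p₀=3/5=0.6000
P(X=j) = C(n,j)·p₀^j·(1−p₀)^(n−j); p = Σ P(X=j) over j with P(X=j) ≤ P(X=15)
p-value (two-sided) = 0.05600
At α=0.1: p < α → reject H₀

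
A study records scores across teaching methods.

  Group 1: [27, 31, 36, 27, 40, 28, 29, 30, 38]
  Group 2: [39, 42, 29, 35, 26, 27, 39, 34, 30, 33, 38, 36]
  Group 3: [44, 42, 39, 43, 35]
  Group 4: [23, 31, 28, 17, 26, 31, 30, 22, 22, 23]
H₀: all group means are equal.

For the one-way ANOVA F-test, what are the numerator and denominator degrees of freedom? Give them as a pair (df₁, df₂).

k = 4 groups, N = 36 total
df = (k−1, N−k) = (4−1, 36−4) = (3, 32)

degrees of freedom = [3, 32]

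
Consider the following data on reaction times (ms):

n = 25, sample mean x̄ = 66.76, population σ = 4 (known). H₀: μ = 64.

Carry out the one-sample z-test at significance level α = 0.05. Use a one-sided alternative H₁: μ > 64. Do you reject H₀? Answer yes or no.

reject H₀: yes

SE = σ/√n = 4/√25 = 0.8000
z = (x̄−μ₀)/SE = (66.76−64)/0.8000 = 3.4500
p-value (one-sided, H₁ greater) = 0.00028
At α=0.05: p < α → reject H₀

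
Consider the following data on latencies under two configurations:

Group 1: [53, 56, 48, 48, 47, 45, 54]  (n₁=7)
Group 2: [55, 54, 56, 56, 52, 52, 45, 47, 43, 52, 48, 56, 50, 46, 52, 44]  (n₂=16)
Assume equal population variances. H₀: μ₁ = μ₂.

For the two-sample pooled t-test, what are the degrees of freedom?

df = n₁ + n₂ − 2 = 7 + 16 − 2 = 21

degrees of freedom = 21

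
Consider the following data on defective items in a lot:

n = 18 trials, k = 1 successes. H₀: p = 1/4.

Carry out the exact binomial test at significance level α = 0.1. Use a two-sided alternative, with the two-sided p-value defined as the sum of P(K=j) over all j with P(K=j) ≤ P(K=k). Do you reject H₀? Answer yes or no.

reject H₀: yes

Exact binomial: n=18, k=1, p₀=1/4=0.2500
P(X=j) = C(n,j)·p₀^j·(1−p₀)^(n−j); p = Σ P(X=j) over j with P(X=j) ≤ P(X=1)
p-value (two-sided) = 0.05881
At α=0.1: p < α → reject H₀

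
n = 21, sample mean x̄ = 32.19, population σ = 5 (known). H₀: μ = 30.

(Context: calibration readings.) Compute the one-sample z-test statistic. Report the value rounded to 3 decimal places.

test statistic = 2.007

SE = σ/√n = 5/√21 = 1.0911
z = (x̄−μ₀)/SE = (32.19−30)/1.0911 = 2.0072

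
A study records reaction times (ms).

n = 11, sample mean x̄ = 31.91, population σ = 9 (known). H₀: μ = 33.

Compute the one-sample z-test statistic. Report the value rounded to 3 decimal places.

test statistic = -0.402

SE = σ/√n = 9/√11 = 2.7136
z = (x̄−μ₀)/SE = (31.91−33)/2.7136 = -0.4017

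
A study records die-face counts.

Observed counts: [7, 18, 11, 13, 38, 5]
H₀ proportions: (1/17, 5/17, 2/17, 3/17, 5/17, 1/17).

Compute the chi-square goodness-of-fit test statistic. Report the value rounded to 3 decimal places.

n = 92; E_i = n·p_i = [5.41, 27.06, 10.82, 16.24, 27.06, 5.41]
χ² = (7−5.41)²/5.41 + (18−27.06)²/27.06 + (11−10.82)²/10.82 + (13−16.24)²/16.24 + (38−27.06)²/27.06 + (5−5.41)²/5.41 = 8.6018
df = 5

test statistic = 8.602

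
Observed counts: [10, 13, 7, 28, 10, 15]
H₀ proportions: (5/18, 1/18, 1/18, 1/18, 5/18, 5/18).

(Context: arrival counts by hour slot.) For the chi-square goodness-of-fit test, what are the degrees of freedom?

degrees of freedom = 5

df = k − 1 = 6 − 1 = 5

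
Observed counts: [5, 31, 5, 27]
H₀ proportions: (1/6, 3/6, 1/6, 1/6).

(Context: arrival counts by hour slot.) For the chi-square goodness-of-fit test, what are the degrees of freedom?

df = k − 1 = 4 − 1 = 3

degrees of freedom = 3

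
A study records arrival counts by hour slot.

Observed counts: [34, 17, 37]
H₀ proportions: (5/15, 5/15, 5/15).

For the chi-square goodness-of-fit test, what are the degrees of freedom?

degrees of freedom = 2

df = k − 1 = 3 − 1 = 2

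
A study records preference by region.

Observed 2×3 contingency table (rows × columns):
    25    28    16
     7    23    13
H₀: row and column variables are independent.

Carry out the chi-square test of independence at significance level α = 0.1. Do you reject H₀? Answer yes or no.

reject H₀: yes

Row totals [69, 43], col totals [32, 51, 29], n=112
χ² = (25−19.71)²/19.71 + (28−31.42)²/31.42 + (16−17.87)²/17.87 + (7−12.29)²/12.29 + (23−19.58)²/19.58 + (13−11.13)²/11.13 = 5.1684
df = 2
p-value (upper-tail) = 0.07546
At α=0.1: p < α → reject H₀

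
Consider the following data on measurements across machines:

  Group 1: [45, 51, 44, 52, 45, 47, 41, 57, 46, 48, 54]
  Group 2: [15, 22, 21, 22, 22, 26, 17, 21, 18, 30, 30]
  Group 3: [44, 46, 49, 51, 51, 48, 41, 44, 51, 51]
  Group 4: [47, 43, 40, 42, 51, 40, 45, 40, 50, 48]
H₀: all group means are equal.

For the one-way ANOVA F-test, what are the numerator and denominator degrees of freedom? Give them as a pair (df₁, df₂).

k = 4 groups, N = 42 total
df = (k−1, N−k) = (4−1, 42−4) = (3, 38)

degrees of freedom = [3, 38]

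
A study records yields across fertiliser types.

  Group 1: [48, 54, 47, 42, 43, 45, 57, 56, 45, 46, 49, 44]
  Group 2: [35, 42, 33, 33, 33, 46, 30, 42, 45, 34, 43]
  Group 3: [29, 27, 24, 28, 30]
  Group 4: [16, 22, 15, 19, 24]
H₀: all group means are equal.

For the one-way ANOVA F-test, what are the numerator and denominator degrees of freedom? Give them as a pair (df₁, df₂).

k = 4 groups, N = 33 total
df = (k−1, N−k) = (4−1, 33−4) = (3, 29)

degrees of freedom = [3, 29]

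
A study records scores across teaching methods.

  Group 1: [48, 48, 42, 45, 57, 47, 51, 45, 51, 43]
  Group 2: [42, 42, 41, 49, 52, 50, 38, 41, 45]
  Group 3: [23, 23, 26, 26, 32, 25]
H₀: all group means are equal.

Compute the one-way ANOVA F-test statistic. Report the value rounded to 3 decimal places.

Group means [47.70, 44.44, 25.83], grand mean 41.280
SSB = Σnᵢ(x̄ᵢ−x̄)² = 1933.884; SSW = ΣΣ(x−x̄ᵢ)² = 419.156
MSB = 1933.884/2 = 966.9422; MSW = 419.156/22 = 19.0525
F = MSB/MSW = 50.7514
df = (2, 22)

test statistic = 50.751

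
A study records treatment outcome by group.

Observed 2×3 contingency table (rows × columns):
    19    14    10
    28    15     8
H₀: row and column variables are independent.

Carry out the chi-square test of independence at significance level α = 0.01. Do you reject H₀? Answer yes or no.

reject H₀: no

Row totals [43, 51], col totals [47, 29, 18], n=94
χ² = (19−21.50)²/21.50 + (14−13.27)²/13.27 + (10−8.23)²/8.23 + (28−25.50)²/25.50 + (15−15.73)²/15.73 + (8−9.77)²/9.77 = 1.3087
df = 2
p-value (upper-tail) = 0.51977
At α=0.01: p ≥ α → fail to reject H₀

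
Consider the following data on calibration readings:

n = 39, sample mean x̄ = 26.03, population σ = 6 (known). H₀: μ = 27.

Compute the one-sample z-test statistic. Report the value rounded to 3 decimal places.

SE = σ/√n = 6/√39 = 0.9608
z = (x̄−μ₀)/SE = (26.03−27)/0.9608 = -1.0096

test statistic = -1.010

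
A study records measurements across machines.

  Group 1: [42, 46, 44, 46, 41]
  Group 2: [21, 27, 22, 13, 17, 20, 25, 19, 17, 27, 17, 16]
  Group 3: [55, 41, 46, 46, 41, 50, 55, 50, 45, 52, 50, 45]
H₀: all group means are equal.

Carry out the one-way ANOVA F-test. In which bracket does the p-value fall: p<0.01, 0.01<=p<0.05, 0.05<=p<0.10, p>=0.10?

p-value bracket: p<0.01

Group means [43.80, 20.08, 48.00], grand mean 35.724
SSB = Σnᵢ(x̄ᵢ−x̄)² = 5070.076; SSW = ΣΣ(x−x̄ᵢ)² = 491.717
MSB = 5070.076/2 = 2535.0382; MSW = 491.717/26 = 18.9122
F = MSB/MSW = 134.0426
df = (2, 26)
p-value (upper-tail) = 0.00000
→ bracket: p<0.01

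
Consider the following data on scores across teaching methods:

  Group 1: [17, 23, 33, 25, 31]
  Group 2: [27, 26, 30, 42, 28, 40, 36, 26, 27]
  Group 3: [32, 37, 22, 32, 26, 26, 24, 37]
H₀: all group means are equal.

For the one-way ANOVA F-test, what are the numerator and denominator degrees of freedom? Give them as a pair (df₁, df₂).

degrees of freedom = [2, 19]

k = 3 groups, N = 22 total
df = (k−1, N−k) = (3−1, 22−3) = (2, 19)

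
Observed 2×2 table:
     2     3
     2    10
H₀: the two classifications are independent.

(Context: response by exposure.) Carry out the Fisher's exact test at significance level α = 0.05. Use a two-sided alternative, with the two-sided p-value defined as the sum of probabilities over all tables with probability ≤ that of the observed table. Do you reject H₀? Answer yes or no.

Margins: r₁=5, r₂=12, c₁=4, c₂=13, n=17
p_obs = C(5,2)·C(12,2)/C(17,4); sum pmf over tables with pmf ≤ p_obs
p-value (two-sided) = 0.53782
At α=0.05: p ≥ α → fail to reject H₀

reject H₀: no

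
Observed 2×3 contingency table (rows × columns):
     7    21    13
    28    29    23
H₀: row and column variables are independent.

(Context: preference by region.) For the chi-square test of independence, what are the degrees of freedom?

df = (r−1)(c−1) = (2−1)·(3−1) = 2

degrees of freedom = 2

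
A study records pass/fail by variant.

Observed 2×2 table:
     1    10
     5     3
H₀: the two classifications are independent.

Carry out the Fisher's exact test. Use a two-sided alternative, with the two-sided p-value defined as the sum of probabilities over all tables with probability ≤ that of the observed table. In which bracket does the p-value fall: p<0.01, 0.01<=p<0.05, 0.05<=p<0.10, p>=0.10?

Margins: r₁=11, r₂=8, c₁=6, c₂=13, n=19
p_obs = C(11,1)·C(8,5)/C(19,6); sum pmf over tables with pmf ≤ p_obs
p-value (two-sided) = 0.04076
→ bracket: 0.01<=p<0.05

p-value bracket: 0.01<=p<0.05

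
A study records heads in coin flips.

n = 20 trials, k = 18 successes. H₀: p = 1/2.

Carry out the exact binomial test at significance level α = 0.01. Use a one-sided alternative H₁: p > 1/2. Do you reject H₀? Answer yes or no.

Exact binomial: n=20, k=18, p₀=1/2=0.5000
P(X≥18) from Σ C(n,i)·p₀^i·(1−p₀)^(n−i)
p-value (one-sided, H₁ greater) = 0.00020
At α=0.01: p < α → reject H₀

reject H₀: yes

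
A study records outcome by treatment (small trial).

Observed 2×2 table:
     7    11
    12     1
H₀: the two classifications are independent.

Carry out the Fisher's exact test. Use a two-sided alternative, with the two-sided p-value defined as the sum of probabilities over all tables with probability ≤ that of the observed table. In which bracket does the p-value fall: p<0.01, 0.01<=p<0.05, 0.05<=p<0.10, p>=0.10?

p-value bracket: p<0.01

Margins: r₁=18, r₂=13, c₁=19, c₂=12, n=31
p_obs = C(18,7)·C(13,12)/C(31,19); sum pmf over tables with pmf ≤ p_obs
p-value (two-sided) = 0.00338
→ bracket: p<0.01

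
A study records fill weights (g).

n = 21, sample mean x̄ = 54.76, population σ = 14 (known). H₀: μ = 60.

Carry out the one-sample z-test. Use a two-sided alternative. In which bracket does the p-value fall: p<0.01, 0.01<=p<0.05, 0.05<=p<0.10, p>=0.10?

SE = σ/√n = 14/√21 = 3.0551
z = (x̄−μ₀)/SE = (54.76−60)/3.0551 = -1.7152
p-value (two-sided) = 0.08631
→ bracket: 0.05<=p<0.10

p-value bracket: 0.05<=p<0.10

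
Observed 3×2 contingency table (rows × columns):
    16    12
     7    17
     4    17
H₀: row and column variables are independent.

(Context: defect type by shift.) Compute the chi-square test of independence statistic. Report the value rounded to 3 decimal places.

test statistic = 8.410

Row totals [28, 24, 21], col totals [27, 46], n=73
χ² = (16−10.36)²/10.36 + (12−17.64)²/17.64 + (7−8.88)²/8.88 + (17−15.12)²/15.12 + (4−7.77)²/7.77 + (17−13.23)²/13.23 = 8.4102
df = 2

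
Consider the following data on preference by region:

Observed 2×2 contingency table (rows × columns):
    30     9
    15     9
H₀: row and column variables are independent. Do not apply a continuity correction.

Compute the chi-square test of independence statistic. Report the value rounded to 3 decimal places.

Row totals [39, 24], col totals [45, 18], n=63
χ² = (30−27.86)²/27.86 + (9−11.14)²/11.14 + (15−17.14)²/17.14 + (9−6.86)²/6.86 = 1.5144
df = 1

test statistic = 1.514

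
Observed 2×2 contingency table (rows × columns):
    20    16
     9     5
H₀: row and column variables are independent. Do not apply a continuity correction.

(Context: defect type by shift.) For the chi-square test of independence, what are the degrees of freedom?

df = (r−1)(c−1) = (2−1)·(2−1) = 1

degrees of freedom = 1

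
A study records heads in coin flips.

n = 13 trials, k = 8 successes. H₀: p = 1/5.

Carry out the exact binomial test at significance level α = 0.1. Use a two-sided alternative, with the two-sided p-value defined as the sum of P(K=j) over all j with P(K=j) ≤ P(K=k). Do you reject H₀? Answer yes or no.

Exact binomial: n=13, k=8, p₀=1/5=0.2000
P(X=j) = C(n,j)·p₀^j·(1−p₀)^(n−j); p = Σ P(X=j) over j with P(X=j) ≤ P(X=8)
p-value (two-sided) = 0.00125
At α=0.1: p < α → reject H₀

reject H₀: yes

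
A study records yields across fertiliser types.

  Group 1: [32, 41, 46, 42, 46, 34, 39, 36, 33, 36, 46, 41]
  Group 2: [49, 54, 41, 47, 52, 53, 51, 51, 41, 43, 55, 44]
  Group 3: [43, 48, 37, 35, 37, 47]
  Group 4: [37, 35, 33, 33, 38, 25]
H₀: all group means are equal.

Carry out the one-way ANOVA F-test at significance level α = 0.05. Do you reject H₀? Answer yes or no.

reject H₀: yes

Group means [39.33, 48.42, 41.17, 33.50], grand mean 41.694
SSB = Σnᵢ(x̄ᵢ−x̄)² = 1013.722; SSW = ΣΣ(x−x̄ᵢ)² = 837.917
MSB = 1013.722/3 = 337.9074; MSW = 837.917/32 = 26.1849
F = MSB/MSW = 12.9047
df = (3, 32)
p-value (upper-tail) = 0.00001
At α=0.05: p < α → reject H₀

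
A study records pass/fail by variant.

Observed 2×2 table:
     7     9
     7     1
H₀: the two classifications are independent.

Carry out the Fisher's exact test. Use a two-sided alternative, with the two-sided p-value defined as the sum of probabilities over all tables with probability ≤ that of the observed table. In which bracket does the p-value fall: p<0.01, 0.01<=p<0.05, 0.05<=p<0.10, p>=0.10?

p-value bracket: 0.05<=p<0.10

Margins: r₁=16, r₂=8, c₁=14, c₂=10, n=24
p_obs = C(16,7)·C(8,7)/C(24,14); sum pmf over tables with pmf ≤ p_obs
p-value (two-sided) = 0.07908
→ bracket: 0.05<=p<0.10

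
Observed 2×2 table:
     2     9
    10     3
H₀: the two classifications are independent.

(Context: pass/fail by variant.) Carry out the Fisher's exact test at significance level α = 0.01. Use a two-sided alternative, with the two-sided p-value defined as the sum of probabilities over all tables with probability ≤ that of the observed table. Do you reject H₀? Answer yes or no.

reject H₀: no

Margins: r₁=11, r₂=13, c₁=12, c₂=12, n=24
p_obs = C(11,2)·C(13,10)/C(24,12); sum pmf over tables with pmf ≤ p_obs
p-value (two-sided) = 0.01228
At α=0.01: p ≥ α → fail to reject H₀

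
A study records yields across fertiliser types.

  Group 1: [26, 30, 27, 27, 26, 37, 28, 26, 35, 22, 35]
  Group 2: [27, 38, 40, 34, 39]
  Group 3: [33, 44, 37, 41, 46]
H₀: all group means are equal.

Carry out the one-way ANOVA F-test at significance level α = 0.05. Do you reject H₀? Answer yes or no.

reject H₀: yes

Group means [29.00, 35.60, 40.20], grand mean 33.238
SSB = Σnᵢ(x̄ᵢ−x̄)² = 467.810; SSW = ΣΣ(x−x̄ᵢ)² = 446.000
MSB = 467.810/2 = 233.9048; MSW = 446.000/18 = 24.7778
F = MSB/MSW = 9.4401
df = (2, 18)
p-value (upper-tail) = 0.00157
At α=0.05: p < α → reject H₀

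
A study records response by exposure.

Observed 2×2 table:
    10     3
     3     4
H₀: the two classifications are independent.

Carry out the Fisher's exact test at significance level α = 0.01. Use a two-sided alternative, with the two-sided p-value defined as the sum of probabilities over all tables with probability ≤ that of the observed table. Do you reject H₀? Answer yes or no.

Margins: r₁=13, r₂=7, c₁=13, c₂=7, n=20
p_obs = C(13,10)·C(7,3)/C(20,13); sum pmf over tables with pmf ≤ p_obs
p-value (two-sided) = 0.17358
At α=0.01: p ≥ α → fail to reject H₀

reject H₀: no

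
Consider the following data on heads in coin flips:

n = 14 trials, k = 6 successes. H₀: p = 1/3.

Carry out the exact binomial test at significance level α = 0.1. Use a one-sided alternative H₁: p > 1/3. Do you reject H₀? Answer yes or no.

Exact binomial: n=14, k=6, p₀=1/3=0.3333
P(X≥6) from Σ C(n,i)·p₀^i·(1−p₀)^(n−i)
p-value (one-sided, H₁ greater) = 0.31019
At α=0.1: p ≥ α → fail to reject H₀

reject H₀: no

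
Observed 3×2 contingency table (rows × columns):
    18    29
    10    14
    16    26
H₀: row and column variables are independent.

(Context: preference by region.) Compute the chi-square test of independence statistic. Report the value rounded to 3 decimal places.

test statistic = 0.096

Row totals [47, 24, 42], col totals [44, 69], n=113
χ² = (18−18.30)²/18.30 + (29−28.70)²/28.70 + (10−9.35)²/9.35 + (14−14.65)²/14.65 + (16−16.35)²/16.35 + (26−25.65)²/25.65 = 0.0958
df = 2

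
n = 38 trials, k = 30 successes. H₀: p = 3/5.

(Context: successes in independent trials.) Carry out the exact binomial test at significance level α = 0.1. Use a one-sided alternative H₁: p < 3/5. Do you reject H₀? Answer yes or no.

reject H₀: no

Exact binomial: n=38, k=30, p₀=3/5=0.6000
P(X≤30) from Σ C(n,i)·p₀^i·(1−p₀)^(n−i)
p-value (one-sided, H₁ less) = 0.99605
At α=0.1: p ≥ α → fail to reject H₀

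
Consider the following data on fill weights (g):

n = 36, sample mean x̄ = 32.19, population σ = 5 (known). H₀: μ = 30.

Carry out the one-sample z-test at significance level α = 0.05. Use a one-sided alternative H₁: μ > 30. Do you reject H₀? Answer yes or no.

reject H₀: yes

SE = σ/√n = 5/√36 = 0.8333
z = (x̄−μ₀)/SE = (32.19−30)/0.8333 = 2.6280
p-value (one-sided, H₁ greater) = 0.00429
At α=0.05: p < α → reject H₀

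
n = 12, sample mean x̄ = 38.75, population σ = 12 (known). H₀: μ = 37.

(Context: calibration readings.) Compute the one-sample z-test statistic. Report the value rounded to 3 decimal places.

test statistic = 0.505

SE = σ/√n = 12/√12 = 3.4641
z = (x̄−μ₀)/SE = (38.75−37)/3.4641 = 0.5052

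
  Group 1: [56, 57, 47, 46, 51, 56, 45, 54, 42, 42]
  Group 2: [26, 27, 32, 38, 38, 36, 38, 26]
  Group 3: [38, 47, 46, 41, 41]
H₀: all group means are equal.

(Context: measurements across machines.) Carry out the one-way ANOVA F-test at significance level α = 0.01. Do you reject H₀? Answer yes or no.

Group means [49.60, 32.62, 42.60], grand mean 42.174
SSB = Σnᵢ(x̄ᵢ−x̄)² = 1281.829; SSW = ΣΣ(x−x̄ᵢ)² = 589.475
MSB = 1281.829/2 = 640.9147; MSW = 589.475/20 = 29.4738
F = MSB/MSW = 21.7453
df = (2, 20)
p-value (upper-tail) = 0.00001
At α=0.01: p < α → reject H₀

reject H₀: yes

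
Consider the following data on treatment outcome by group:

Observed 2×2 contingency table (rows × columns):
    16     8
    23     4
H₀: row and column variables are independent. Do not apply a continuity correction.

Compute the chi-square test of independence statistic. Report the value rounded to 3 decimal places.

test statistic = 2.422

Row totals [24, 27], col totals [39, 12], n=51
χ² = (16−18.35)²/18.35 + (8−5.65)²/5.65 + (23−20.65)²/20.65 + (4−6.35)²/6.35 = 2.4217
df = 1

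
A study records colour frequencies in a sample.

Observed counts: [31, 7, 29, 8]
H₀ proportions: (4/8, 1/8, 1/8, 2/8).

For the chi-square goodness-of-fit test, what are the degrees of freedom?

df = k − 1 = 4 − 1 = 3

degrees of freedom = 3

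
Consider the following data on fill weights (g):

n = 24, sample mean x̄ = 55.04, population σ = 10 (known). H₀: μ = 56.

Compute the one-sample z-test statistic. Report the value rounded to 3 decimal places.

SE = σ/√n = 10/√24 = 2.0412
z = (x̄−μ₀)/SE = (55.04−56)/2.0412 = -0.4703

test statistic = -0.470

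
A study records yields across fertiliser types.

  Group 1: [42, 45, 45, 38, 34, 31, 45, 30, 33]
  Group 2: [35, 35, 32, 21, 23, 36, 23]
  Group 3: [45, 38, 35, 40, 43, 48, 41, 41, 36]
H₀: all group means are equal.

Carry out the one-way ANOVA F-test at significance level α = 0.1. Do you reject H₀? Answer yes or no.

Group means [38.11, 29.29, 40.78], grand mean 36.600
SSB = Σnᵢ(x̄ᵢ−x̄)² = 552.127; SSW = ΣΣ(x−x̄ᵢ)² = 721.873
MSB = 552.127/2 = 276.0635; MSW = 721.873/22 = 32.8124
F = MSB/MSW = 8.4134
df = (2, 22)
p-value (upper-tail) = 0.00193
At α=0.1: p < α → reject H₀

reject H₀: yes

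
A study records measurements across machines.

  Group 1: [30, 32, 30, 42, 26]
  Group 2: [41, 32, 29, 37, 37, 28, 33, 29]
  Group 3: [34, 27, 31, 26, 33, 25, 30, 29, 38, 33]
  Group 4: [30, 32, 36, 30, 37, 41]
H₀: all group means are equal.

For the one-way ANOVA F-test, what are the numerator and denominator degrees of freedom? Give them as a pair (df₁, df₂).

k = 4 groups, N = 29 total
df = (k−1, N−k) = (4−1, 29−4) = (3, 25)

degrees of freedom = [3, 25]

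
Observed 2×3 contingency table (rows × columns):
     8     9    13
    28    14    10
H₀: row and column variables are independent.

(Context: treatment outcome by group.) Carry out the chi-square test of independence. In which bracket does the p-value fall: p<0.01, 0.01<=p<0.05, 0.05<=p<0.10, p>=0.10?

p-value bracket: 0.01<=p<0.05

Row totals [30, 52], col totals [36, 23, 23], n=82
χ² = (8−13.17)²/13.17 + (9−8.41)²/8.41 + (13−8.41)²/8.41 + (28−22.83)²/22.83 + (14−14.59)²/14.59 + (10−14.59)²/14.59 = 7.2056
df = 2
p-value (upper-tail) = 0.02725
→ bracket: 0.01<=p<0.05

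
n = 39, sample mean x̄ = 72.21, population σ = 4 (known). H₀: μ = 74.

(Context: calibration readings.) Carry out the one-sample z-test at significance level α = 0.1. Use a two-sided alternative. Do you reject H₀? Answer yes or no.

reject H₀: yes

SE = σ/√n = 4/√39 = 0.6405
z = (x̄−μ₀)/SE = (72.21−74)/0.6405 = -2.7946
p-value (two-sided) = 0.00520
At α=0.1: p < α → reject H₀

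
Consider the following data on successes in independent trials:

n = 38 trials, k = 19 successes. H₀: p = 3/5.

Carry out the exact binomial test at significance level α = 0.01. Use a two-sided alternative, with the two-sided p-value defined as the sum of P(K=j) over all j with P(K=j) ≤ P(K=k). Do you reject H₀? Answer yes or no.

reject H₀: no

Exact binomial: n=38, k=19, p₀=3/5=0.6000
P(X=j) = C(n,j)·p₀^j·(1−p₀)^(n−j); p = Σ P(X=j) over j with P(X=j) ≤ P(X=19)
p-value (two-sided) = 0.24646
At α=0.01: p ≥ α → fail to reject H₀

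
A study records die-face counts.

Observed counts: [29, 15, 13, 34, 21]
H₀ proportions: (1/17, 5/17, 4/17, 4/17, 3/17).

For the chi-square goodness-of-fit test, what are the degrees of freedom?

degrees of freedom = 4

df = k − 1 = 5 − 1 = 4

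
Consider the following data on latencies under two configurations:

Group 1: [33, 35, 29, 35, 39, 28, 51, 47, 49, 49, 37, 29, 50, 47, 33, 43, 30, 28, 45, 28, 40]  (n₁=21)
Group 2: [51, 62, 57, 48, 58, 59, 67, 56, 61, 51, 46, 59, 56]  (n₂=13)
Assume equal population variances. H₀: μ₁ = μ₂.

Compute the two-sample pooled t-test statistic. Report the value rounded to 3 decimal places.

x̄₁=38.333, s₁=8.333, n₁=21
x̄₂=56.231, s₂=5.904, n₂=13
s_p² = [20·8.333² + 12·5.904²]/32 = 56.4679
SE = √(s_p²·(1/21+1/13)) = 2.6519
t = (38.333−56.231)/2.6519 = -6.7489
df = 32

test statistic = -6.749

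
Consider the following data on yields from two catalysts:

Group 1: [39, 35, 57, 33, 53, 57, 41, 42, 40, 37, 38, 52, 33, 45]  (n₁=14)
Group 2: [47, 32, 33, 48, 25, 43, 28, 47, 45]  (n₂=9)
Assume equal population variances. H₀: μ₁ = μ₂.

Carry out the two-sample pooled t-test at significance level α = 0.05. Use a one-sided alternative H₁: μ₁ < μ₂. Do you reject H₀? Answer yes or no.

x̄₁=43.000, s₁=8.467, n₁=14
x̄₂=38.667, s₂=9.097, n₂=9
s_p² = [13·8.467² + 8·9.097²]/21 = 75.9048
SE = √(s_p²·(1/14+1/9)) = 3.7223
t = (43.000−38.667)/3.7223 = 1.1641
df = 21
p-value (one-sided, H₁ less) = 0.87129
At α=0.05: p ≥ α → fail to reject H₀

reject H₀: no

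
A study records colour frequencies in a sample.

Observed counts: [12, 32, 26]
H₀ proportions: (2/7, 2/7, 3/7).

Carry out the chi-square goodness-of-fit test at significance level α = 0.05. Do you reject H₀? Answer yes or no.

reject H₀: yes

n = 70; E_i = n·p_i = [20.00, 20.00, 30.00]
χ² = (12−20.00)²/20.00 + (32−20.00)²/20.00 + (26−30.00)²/30.00 = 10.9333
df = 2
p-value (upper-tail) = 0.00423
At α=0.05: p < α → reject H₀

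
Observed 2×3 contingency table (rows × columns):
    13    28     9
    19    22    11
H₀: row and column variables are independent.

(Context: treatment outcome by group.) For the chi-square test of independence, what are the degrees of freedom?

df = (r−1)(c−1) = (2−1)·(3−1) = 2

degrees of freedom = 2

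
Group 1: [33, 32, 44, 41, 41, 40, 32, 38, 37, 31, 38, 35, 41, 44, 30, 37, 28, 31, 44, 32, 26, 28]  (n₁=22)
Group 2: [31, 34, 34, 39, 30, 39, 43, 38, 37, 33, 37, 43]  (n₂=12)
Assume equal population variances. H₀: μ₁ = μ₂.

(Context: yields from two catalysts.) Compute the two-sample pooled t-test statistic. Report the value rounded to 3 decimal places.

test statistic = -0.489

x̄₁=35.591, s₁=5.612, n₁=22
x̄₂=36.500, s₂=4.232, n₂=12
s_p² = [21·5.612² + 11·4.232²]/32 = 26.8224
SE = √(s_p²·(1/22+1/12)) = 1.8586
t = (35.591−36.500)/1.8586 = -0.4891
df = 32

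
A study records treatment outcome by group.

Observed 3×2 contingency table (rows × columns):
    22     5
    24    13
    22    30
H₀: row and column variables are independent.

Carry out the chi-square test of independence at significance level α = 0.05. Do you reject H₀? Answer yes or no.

reject H₀: yes

Row totals [27, 37, 52], col totals [68, 48], n=116
χ² = (22−15.83)²/15.83 + (5−11.17)²/11.17 + (24−21.69)²/21.69 + (13−15.31)²/15.31 + (22−30.48)²/30.48 + (30−21.52)²/21.52 = 12.1167
df = 2
p-value (upper-tail) = 0.00234
At α=0.05: p < α → reject H₀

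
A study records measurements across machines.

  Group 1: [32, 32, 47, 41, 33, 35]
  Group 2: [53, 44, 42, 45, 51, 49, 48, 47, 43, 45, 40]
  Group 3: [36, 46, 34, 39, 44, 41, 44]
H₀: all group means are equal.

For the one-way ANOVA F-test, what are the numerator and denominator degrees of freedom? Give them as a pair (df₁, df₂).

k = 3 groups, N = 24 total
df = (k−1, N−k) = (3−1, 24−3) = (2, 21)

degrees of freedom = [2, 21]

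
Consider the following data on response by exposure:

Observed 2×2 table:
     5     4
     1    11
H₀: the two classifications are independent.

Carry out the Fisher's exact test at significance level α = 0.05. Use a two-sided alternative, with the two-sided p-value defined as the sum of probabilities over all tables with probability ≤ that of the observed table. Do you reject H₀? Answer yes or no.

Margins: r₁=9, r₂=12, c₁=6, c₂=15, n=21
p_obs = C(9,5)·C(12,1)/C(21,6); sum pmf over tables with pmf ≤ p_obs
p-value (two-sided) = 0.04644
At α=0.05: p < α → reject H₀

reject H₀: yes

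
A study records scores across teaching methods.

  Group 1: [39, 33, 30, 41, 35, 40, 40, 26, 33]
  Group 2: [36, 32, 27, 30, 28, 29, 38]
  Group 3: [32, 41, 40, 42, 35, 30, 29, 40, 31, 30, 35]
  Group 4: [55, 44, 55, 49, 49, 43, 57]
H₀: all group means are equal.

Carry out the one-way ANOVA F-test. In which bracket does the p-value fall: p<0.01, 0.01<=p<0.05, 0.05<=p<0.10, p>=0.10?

Group means [35.22, 31.43, 35.00, 50.29], grand mean 37.471
SSB = Σnᵢ(x̄ᵢ−x̄)² = 1517.772; SSW = ΣΣ(x−x̄ᵢ)² = 750.698
MSB = 1517.772/3 = 505.9241; MSW = 750.698/30 = 25.0233
F = MSB/MSW = 20.2181
df = (3, 30)
p-value (upper-tail) = 0.00000
→ bracket: p<0.01

p-value bracket: p<0.01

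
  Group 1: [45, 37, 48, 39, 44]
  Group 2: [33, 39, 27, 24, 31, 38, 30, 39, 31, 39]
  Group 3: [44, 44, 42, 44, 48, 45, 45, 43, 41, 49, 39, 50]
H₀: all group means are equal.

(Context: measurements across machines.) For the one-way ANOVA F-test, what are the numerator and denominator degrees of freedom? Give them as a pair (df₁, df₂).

degrees of freedom = [2, 24]

k = 3 groups, N = 27 total
df = (k−1, N−k) = (3−1, 27−3) = (2, 24)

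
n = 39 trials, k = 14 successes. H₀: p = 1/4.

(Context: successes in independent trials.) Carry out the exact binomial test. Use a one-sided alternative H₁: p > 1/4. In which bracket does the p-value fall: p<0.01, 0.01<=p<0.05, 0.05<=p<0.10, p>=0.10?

p-value bracket: 0.05<=p<0.10

Exact binomial: n=39, k=14, p₀=1/4=0.2500
P(X≥14) from Σ C(n,i)·p₀^i·(1−p₀)^(n−i)
p-value (one-sided, H₁ greater) = 0.08615
→ bracket: 0.05<=p<0.10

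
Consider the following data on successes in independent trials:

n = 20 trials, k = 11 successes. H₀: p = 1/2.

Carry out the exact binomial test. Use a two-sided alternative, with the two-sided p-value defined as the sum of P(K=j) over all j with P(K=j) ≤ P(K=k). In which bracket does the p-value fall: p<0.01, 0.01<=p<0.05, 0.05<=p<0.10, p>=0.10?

Exact binomial: n=20, k=11, p₀=1/2=0.5000
P(X=j) = C(n,j)·p₀^j·(1−p₀)^(n−j); p = Σ P(X=j) over j with P(X=j) ≤ P(X=11)
p-value (two-sided) = 0.82380
→ bracket: p>=0.10

p-value bracket: p>=0.10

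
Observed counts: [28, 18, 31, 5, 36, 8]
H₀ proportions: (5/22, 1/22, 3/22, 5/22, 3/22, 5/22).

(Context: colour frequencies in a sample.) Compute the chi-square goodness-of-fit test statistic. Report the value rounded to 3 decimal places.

n = 126; E_i = n·p_i = [28.64, 5.73, 17.18, 28.64, 17.18, 28.64]
χ² = (28−28.64)²/28.64 + (18−5.73)²/5.73 + (31−17.18)²/17.18 + (5−28.64)²/28.64 + (36−17.18)²/17.18 + (8−28.64)²/28.64 = 92.4169
df = 5

test statistic = 92.417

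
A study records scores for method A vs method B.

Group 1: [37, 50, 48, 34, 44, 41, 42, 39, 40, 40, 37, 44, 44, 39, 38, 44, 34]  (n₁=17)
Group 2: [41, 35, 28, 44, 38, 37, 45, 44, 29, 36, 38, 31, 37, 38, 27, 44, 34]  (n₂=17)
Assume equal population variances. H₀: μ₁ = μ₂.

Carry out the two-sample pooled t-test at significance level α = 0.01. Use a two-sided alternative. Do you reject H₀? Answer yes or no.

x̄₁=40.882, s₁=4.442, n₁=17
x̄₂=36.824, s₂=5.725, n₂=17
s_p² = [16·4.442² + 16·5.725²]/32 = 26.2574
SE = √(s_p²·(1/17+1/17)) = 1.7576
t = (40.882−36.824)/1.7576 = 2.3093
df = 32
p-value (two-sided) = 0.02753
At α=0.01: p ≥ α → fail to reject H₀

reject H₀: no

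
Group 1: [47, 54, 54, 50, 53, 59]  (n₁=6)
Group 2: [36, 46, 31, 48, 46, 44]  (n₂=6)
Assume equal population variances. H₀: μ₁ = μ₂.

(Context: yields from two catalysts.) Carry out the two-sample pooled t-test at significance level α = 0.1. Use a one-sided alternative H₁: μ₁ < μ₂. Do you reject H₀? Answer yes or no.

reject H₀: no

x̄₁=52.833, s₁=4.070, n₁=6
x̄₂=41.833, s₂=6.765, n₂=6
s_p² = [5·4.070² + 5·6.765²]/10 = 31.1667
SE = √(s_p²·(1/6+1/6)) = 3.2232
t = (52.833−41.833)/3.2232 = 3.4128
df = 10
p-value (one-sided, H₁ less) = 0.99669
At α=0.1: p ≥ α → fail to reject H₀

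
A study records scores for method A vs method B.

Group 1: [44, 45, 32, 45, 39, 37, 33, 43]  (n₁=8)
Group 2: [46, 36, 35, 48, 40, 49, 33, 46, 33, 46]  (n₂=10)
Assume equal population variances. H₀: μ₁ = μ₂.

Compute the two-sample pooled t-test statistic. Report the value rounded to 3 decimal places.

x̄₁=39.750, s₁=5.312, n₁=8
x̄₂=41.200, s₂=6.477, n₂=10
s_p² = [7·5.312² + 9·6.477²]/16 = 35.9438
SE = √(s_p²·(1/8+1/10)) = 2.8438
t = (39.750−41.200)/2.8438 = -0.5099
df = 16

test statistic = -0.510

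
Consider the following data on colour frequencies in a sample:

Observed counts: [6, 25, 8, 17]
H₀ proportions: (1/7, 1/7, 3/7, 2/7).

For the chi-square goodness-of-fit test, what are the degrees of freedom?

df = k − 1 = 4 − 1 = 3

degrees of freedom = 3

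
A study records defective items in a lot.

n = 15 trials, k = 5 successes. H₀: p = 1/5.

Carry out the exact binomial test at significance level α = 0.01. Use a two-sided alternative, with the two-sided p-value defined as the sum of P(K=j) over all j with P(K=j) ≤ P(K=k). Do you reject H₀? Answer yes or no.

Exact binomial: n=15, k=5, p₀=1/5=0.2000
P(X=j) = C(n,j)·p₀^j·(1−p₀)^(n−j); p = Σ P(X=j) over j with P(X=j) ≤ P(X=5)
p-value (two-sided) = 0.19942
At α=0.01: p ≥ α → fail to reject H₀

reject H₀: no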